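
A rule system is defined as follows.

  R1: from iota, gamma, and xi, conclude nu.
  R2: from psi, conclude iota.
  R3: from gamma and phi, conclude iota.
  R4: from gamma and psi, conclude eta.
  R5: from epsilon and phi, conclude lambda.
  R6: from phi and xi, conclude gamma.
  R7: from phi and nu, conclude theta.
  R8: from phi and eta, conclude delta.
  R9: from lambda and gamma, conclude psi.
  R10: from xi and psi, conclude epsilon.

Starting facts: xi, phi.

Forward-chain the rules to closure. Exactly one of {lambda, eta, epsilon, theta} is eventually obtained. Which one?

theta

phi and xi hold, so gamma follows (R6).
gamma and phi hold, so iota follows (R3).
From iota, gamma, and xi, R1 gives nu.
phi and nu hold, so theta follows (R7).
epsilon would need xi and psi (R10), but psi is never established. lambda would need epsilon and phi (R5), but epsilon is never established. eta would need gamma and psi (R4), but psi is never established.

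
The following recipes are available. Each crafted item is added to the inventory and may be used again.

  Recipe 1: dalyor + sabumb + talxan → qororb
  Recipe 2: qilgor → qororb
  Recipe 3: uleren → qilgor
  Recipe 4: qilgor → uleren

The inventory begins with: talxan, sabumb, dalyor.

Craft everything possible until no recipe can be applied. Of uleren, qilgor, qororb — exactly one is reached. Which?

qororb

Using Recipe 1, dalyor, sabumb, and talxan make qororb.
uleren would need qilgor (Recipe 4), but qilgor is never obtained. qilgor would need uleren (Recipe 3), but uleren is never obtained.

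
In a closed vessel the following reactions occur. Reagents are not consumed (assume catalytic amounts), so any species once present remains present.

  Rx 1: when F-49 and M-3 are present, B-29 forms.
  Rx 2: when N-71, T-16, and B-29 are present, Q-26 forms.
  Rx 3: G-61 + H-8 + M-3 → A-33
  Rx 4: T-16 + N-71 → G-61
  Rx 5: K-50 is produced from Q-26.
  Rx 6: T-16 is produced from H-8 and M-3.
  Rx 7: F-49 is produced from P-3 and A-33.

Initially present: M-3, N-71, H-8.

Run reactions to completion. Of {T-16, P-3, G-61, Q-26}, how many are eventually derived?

H-8 and M-3 present → T-16 forms (Rx 6).
T-16 and N-71 present → G-61 forms (Rx 4).
T-16: reached.
No rule produces P-3, and it is not given.
G-61: reached.
Q-26 would need N-71, T-16, and B-29 (Rx 2), but B-29 never forms.
Reached: T-16 and G-61 — 2 of the 4.

2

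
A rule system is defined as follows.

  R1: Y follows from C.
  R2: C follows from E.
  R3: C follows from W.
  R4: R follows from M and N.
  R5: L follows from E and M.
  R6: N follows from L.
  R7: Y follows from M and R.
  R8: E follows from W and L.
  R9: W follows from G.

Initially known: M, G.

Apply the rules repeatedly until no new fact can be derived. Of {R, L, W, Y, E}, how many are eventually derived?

2

From G, R9 gives W.
W holds, so C follows (R3).
From C, R1 gives Y.
R would need M and N (R4), but N is never established.
L would need E and M (R5), but E is never established.
W: reached.
Y: reached.
E would need W and L (R8), but L is never established.
Reached: W and Y — 2 of the 5.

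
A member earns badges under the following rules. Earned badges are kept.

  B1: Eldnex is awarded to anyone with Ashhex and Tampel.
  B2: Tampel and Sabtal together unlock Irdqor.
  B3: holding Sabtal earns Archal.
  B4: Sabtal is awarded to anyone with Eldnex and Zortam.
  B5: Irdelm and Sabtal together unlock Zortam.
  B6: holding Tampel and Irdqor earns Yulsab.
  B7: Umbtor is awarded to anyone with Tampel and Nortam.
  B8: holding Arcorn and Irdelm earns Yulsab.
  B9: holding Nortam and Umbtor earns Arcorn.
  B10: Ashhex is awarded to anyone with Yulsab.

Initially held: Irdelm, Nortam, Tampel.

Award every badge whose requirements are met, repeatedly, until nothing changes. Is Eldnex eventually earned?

Yes

With Tampel and Nortam, Umbtor is earned (B7).
With Nortam and Umbtor, Arcorn is earned (B9).
With Arcorn and Irdelm, Yulsab is earned (B8).
With Yulsab, Ashhex is earned (B10).
With Ashhex and Tampel, Eldnex is earned (B1).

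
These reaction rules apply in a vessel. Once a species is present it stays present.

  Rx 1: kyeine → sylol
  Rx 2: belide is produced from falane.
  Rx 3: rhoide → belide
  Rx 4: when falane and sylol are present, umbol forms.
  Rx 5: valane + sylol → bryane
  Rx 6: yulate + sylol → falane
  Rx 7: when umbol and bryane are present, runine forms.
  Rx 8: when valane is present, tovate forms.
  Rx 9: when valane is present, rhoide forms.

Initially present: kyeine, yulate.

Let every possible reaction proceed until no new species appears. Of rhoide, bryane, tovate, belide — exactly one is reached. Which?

kyeine present → sylol forms (Rx 1).
yulate and sylol present → falane forms (Rx 6).
falane present → belide forms (Rx 2).
rhoide would need valane (Rx 9), but valane never forms. tovate would need valane (Rx 8), but valane never forms. bryane would need valane and sylol (Rx 5), but valane never forms.

belide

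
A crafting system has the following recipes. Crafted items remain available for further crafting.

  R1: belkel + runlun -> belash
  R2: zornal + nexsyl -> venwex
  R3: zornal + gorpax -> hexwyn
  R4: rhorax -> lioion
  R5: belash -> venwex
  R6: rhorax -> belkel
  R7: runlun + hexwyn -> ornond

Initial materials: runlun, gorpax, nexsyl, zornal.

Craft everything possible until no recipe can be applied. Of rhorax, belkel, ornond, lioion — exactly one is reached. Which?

ornond

Using R3, zornal and gorpax make hexwyn.
Using R7, runlun and hexwyn make ornond.
lioion would need rhorax (R4), but rhorax is never obtained. No rule produces rhorax, and it is not given. belkel would need rhorax (R6), but rhorax is never obtained.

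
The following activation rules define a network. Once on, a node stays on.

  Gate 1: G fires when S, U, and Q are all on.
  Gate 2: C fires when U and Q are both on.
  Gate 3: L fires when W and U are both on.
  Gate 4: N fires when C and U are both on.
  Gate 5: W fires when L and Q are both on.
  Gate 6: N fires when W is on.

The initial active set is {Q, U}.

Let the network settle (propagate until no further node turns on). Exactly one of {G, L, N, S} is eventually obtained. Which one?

N

Gate 2: U and Q on → C on.
Gate 4: C and U on → N on.
G would need S, U, and Q (Gate 1), but S never turns on. L would need W and U (Gate 3), but W never turns on. No rule produces S, and it is not given.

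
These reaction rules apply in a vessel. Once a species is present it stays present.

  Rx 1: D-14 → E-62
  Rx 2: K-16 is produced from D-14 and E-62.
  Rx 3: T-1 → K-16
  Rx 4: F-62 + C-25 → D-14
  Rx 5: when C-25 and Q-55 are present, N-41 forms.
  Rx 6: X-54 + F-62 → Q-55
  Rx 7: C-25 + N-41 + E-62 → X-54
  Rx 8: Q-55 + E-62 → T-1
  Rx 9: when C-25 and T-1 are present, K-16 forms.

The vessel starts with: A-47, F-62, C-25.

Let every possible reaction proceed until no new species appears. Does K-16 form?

Yes

F-62 and C-25 present → D-14 forms (Rx 4).
D-14 present → E-62 forms (Rx 1).
D-14 and E-62 present → K-16 forms (Rx 2).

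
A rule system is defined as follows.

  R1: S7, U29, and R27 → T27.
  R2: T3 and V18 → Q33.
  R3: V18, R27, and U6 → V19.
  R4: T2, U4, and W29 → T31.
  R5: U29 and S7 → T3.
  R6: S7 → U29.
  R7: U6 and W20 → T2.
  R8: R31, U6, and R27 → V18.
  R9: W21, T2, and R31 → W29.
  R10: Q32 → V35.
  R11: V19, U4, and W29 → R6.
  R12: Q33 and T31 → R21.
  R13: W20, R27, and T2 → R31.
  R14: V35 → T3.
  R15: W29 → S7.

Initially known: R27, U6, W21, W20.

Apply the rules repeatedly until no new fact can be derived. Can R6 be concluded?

No

R6 would need V19, U4, and W29 (R11), but U4 is never established.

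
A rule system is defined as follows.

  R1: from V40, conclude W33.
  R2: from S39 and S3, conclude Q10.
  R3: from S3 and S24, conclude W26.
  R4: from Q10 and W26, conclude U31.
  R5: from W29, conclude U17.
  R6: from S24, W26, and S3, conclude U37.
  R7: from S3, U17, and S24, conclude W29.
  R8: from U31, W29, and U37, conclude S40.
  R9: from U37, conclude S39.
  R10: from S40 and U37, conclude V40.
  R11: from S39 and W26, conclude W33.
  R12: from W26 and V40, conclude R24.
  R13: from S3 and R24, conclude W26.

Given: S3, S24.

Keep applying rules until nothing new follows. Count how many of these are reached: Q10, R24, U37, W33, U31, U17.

S3 and S24 hold, so W26 follows (R3).
From S24, W26, and S3, R6 gives U37.
From U37, R9 gives S39.
From S39 and W26, R11 gives W33.
S39 and S3 hold, so Q10 follows (R2).
From Q10 and W26, R4 gives U31.
Q10: reached.
R24 would need W26 and V40 (R12), but V40 is never established.
U37: reached.
W33: reached.
U31: reached.
U17 would need W29 (R5), but W29 is never established.
Reached: Q10, U37, W33, and U31 — 4 of the 6.

4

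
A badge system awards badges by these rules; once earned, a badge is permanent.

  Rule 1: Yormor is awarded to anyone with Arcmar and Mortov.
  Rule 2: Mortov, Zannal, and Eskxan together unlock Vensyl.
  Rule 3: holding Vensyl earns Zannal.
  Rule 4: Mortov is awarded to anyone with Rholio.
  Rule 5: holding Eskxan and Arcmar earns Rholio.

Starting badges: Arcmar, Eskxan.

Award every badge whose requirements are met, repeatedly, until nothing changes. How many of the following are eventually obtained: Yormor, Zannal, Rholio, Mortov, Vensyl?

3

With Eskxan and Arcmar, Rholio is earned (Rule 5).
With Rholio, Mortov is earned (Rule 4).
With Arcmar and Mortov, Yormor is earned (Rule 1).
Yormor: reached.
Zannal would need Vensyl (Rule 3), but Vensyl is never earned.
Rholio: reached.
Mortov: reached.
Vensyl would need Mortov, Zannal, and Eskxan (Rule 2), but Zannal is never earned.
Reached: Yormor, Rholio, and Mortov — 3 of the 5.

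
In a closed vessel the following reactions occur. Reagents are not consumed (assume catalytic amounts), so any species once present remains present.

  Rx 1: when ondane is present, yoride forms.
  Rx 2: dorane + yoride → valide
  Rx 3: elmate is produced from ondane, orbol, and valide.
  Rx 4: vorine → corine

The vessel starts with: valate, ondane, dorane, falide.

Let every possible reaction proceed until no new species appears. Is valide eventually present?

ondane present → yoride forms (Rx 1).
dorane and yoride present → valide forms (Rx 2).

Yes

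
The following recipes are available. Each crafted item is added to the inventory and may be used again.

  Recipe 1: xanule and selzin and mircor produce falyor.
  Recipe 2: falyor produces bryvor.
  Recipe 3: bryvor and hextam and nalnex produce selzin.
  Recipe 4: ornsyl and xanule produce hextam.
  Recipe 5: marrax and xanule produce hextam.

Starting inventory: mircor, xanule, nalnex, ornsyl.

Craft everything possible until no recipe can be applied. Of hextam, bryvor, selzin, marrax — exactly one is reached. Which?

hextam

ornsyl and xanule → hextam (Recipe 4).
selzin would need bryvor, hextam, and nalnex (Recipe 3), but bryvor is never obtained. bryvor would need falyor (Recipe 2), but falyor is never obtained. No rule produces marrax, and it is not given.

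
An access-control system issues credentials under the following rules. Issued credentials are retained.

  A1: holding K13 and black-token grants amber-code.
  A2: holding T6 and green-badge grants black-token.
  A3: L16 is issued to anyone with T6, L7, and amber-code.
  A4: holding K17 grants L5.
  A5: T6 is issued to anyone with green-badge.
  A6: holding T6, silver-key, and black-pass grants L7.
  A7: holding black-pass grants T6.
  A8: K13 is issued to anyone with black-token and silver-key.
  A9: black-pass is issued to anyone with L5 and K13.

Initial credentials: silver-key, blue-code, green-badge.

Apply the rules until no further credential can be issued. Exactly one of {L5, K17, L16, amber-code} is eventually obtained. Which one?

Holding green-badge grants T6 (A5).
Holding T6 and green-badge grants black-token (A2).
Holding black-token and silver-key grants K13 (A8).
Holding K13 and black-token grants amber-code (A1).
L5 would need K17 (A4), but K17 is never granted. No rule produces K17, and it is not given. L16 would need T6, L7, and amber-code (A3), but L7 is never granted.

amber-code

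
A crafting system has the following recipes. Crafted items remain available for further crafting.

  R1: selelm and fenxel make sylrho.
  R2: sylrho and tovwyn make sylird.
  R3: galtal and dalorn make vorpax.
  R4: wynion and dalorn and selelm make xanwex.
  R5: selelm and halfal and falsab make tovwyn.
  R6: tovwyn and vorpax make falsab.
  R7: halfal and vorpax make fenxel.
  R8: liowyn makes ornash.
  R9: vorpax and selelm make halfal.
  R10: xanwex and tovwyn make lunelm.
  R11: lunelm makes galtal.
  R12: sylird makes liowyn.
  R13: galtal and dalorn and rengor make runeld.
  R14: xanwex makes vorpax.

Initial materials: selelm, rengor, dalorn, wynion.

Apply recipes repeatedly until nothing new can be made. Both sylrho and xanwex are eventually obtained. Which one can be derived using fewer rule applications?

xanwex

xanwex: Using R4, wynion, dalorn, and selelm make xanwex. [1 rule application]
sylrho: wynion and dalorn and selelm → xanwex (R4). Using R14, xanwex makes vorpax. Using R9, vorpax and selelm make halfal. Using R7, halfal and vorpax make fenxel. Using R1, selelm and fenxel make sylrho. [5 rule applications]
xanwex needs fewer.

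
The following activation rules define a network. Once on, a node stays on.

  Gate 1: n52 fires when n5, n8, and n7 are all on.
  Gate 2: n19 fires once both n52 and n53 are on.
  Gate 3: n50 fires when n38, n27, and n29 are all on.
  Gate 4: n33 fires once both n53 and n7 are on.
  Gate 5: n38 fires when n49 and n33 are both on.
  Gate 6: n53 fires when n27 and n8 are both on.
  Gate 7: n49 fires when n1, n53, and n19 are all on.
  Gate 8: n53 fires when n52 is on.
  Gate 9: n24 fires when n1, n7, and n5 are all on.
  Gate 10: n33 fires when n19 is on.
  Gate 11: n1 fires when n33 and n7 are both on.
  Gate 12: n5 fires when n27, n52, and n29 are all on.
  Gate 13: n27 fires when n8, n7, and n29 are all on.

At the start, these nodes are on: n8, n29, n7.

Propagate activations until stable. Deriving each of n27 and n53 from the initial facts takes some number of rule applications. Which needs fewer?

n27: Gate 13: n8, n7, and n29 on → n27 on. [1 rule application]
n53: n8, n7, and n29 are on, so n27 fires (Gate 13). n27 and n8 are on, so n53 fires (Gate 6). [2 rule applications]
n27 needs fewer.

n27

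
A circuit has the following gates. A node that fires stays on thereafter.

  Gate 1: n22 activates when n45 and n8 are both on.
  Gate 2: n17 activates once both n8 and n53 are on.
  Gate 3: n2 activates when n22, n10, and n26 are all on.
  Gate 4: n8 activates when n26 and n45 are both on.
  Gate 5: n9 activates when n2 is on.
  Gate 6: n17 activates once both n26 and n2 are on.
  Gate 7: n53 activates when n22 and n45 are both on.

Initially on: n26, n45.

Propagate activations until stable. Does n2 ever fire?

n2 would need n22, n10, and n26 (Gate 3), but n10 never turns on.

No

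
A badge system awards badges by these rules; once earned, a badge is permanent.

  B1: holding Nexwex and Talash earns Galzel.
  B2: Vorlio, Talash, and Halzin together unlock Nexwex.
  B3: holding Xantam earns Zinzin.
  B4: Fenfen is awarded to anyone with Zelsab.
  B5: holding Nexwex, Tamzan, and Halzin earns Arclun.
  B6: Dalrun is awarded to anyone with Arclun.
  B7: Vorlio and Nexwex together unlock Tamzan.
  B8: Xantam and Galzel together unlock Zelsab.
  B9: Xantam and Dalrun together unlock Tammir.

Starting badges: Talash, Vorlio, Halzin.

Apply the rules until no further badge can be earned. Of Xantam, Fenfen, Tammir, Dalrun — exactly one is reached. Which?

With Vorlio, Talash, and Halzin, Nexwex is earned (B2).
With Vorlio and Nexwex, Tamzan is earned (B7).
With Nexwex, Tamzan, and Halzin, Arclun is earned (B5).
With Arclun, Dalrun is earned (B6).
Fenfen would need Zelsab (B4), but Zelsab is never earned. No rule produces Xantam, and it is not given. Tammir would need Xantam and Dalrun (B9), but Xantam is never earned.

Dalrun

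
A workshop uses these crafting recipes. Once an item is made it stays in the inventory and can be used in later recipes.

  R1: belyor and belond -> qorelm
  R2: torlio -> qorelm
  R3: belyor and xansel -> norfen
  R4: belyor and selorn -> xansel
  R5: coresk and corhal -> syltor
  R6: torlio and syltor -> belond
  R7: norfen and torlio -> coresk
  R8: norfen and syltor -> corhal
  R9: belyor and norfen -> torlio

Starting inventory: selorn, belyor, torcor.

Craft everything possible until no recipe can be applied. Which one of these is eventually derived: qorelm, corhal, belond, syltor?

belyor and selorn -> xansel (R4).
Using R3, belyor and xansel make norfen.
Using R9, belyor and norfen make torlio.
torlio -> qorelm (R2).
corhal would need norfen and syltor (R8), but syltor is never obtained. belond would need torlio and syltor (R6), but syltor is never obtained. syltor would need coresk and corhal (R5), but corhal is never obtained.

qorelm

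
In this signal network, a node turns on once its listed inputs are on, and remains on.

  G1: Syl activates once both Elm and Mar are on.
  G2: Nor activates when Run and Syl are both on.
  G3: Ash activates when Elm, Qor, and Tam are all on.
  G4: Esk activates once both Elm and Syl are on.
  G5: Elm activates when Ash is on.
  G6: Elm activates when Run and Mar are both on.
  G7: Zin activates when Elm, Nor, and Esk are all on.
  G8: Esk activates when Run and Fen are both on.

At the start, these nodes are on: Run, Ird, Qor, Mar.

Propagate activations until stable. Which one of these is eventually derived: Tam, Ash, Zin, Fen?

Zin

Run and Mar are on, so Elm activates (G6).
Elm and Mar are on, so Syl activates (G1).
G4: Elm and Syl on → Esk on.
Run and Syl are on, so Nor activates (G2).
Elm, Nor, and Esk are on, so Zin activates (G7).
No rule produces Fen, and it is not given. Ash would need Elm, Qor, and Tam (G3), but Tam never turns on. No rule produces Tam, and it is not given.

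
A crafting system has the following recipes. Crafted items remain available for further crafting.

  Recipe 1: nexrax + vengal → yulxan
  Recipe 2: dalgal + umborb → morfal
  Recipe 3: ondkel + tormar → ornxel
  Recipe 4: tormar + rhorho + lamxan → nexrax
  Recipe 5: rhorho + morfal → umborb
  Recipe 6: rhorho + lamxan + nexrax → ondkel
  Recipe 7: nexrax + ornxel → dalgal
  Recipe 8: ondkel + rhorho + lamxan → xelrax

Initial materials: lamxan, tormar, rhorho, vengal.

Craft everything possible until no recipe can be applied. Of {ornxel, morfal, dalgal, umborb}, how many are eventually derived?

2

tormar + rhorho + lamxan → nexrax (Recipe 4).
Using Recipe 6, rhorho, lamxan, and nexrax make ondkel.
Using Recipe 3, ondkel and tormar make ornxel.
Using Recipe 7, nexrax and ornxel make dalgal.
ornxel: reached.
morfal would need dalgal and umborb (Recipe 2), but umborb is never obtained.
dalgal: reached.
umborb would need rhorho and morfal (Recipe 5), but morfal is never obtained.
Reached: ornxel and dalgal — 2 of the 4.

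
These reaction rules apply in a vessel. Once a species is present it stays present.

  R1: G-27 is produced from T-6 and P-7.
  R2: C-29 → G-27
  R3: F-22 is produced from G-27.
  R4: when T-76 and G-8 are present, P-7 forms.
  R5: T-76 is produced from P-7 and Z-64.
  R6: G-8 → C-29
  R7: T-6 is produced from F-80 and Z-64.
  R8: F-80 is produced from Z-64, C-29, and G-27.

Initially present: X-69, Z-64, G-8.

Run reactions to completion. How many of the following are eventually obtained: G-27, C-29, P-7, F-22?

3

G-8 present → C-29 forms (R6).
C-29 present → G-27 forms (R2).
G-27 present → F-22 forms (R3).
G-27: reached.
C-29: reached.
P-7 would need T-76 and G-8 (R4), but T-76 never forms.
F-22: reached.
Reached: G-27, C-29, and F-22 — 3 of the 4.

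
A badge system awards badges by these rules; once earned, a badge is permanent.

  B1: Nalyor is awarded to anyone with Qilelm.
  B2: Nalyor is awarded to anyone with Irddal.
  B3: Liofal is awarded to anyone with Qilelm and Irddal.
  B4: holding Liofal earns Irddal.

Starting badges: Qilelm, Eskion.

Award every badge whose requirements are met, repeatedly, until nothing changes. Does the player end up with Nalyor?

Yes

With Qilelm, Nalyor is earned (B1).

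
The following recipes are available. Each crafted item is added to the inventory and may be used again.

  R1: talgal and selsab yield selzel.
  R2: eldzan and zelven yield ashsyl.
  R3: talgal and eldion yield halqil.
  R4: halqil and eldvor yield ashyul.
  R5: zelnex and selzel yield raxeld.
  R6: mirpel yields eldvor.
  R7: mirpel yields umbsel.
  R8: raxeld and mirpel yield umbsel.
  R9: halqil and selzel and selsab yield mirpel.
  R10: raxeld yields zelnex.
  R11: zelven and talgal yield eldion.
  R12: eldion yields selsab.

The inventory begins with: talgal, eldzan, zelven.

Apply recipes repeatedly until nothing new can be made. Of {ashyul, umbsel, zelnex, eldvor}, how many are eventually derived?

Using R11, zelven and talgal make eldion.
eldion → selsab (R12).
Using R3, talgal and eldion make halqil.
Using R1, talgal and selsab make selzel.
halqil and selzel and selsab → mirpel (R9).
Using R7, mirpel makes umbsel.
mirpel → eldvor (R6).
halqil and eldvor → ashyul (R4).
ashyul: reached.
umbsel: reached.
zelnex would need raxeld (R10), but raxeld is never obtained.
eldvor: reached.
Reached: ashyul, umbsel, and eldvor — 3 of the 4.

3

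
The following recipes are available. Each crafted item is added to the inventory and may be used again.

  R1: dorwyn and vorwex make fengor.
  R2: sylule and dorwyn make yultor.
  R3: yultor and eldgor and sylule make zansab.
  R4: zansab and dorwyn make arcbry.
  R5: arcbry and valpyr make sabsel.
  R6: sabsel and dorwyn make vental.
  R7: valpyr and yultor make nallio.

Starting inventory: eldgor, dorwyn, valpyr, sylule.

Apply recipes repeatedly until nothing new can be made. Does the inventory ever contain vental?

Using R2, sylule and dorwyn make yultor.
Using R3, yultor, eldgor, and sylule make zansab.
Using R4, zansab and dorwyn make arcbry.
arcbry and valpyr → sabsel (R5).
sabsel and dorwyn → vental (R6).

Yes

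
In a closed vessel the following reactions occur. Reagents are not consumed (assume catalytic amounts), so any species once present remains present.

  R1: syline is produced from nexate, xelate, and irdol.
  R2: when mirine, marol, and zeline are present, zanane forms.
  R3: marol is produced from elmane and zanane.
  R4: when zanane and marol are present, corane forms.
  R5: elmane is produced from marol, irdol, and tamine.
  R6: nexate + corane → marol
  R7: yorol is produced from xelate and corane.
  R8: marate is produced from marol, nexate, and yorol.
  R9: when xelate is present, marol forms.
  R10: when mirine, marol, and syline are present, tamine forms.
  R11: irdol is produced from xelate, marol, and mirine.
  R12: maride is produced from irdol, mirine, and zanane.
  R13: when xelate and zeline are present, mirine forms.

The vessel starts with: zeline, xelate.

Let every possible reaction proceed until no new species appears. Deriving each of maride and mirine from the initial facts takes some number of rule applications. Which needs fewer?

mirine

mirine: xelate and zeline present → mirine forms (R13). [1 rule application]
maride: xelate and zeline present → mirine forms (R13). xelate present → marol forms (R9). xelate, marol, and mirine present → irdol forms (R11). mirine, marol, and zeline present → zanane forms (R2). irdol, mirine, and zanane present → maride forms (R12). [5 rule applications]
mirine needs fewer.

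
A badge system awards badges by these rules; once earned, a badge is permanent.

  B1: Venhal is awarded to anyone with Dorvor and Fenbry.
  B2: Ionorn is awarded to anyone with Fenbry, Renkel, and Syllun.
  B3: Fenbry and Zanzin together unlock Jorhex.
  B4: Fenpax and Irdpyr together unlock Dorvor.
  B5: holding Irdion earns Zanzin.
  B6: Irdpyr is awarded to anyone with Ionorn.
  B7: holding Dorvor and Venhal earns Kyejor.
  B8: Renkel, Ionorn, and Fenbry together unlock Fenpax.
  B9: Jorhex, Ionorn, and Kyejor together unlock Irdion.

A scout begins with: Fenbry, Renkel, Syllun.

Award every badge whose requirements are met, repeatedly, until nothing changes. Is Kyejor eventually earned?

With Fenbry, Renkel, and Syllun, Ionorn is earned (B2).
With Renkel, Ionorn, and Fenbry, Fenpax is earned (B8).
With Ionorn, Irdpyr is earned (B6).
With Fenpax and Irdpyr, Dorvor is earned (B4).
With Dorvor and Fenbry, Venhal is earned (B1).
With Dorvor and Venhal, Kyejor is earned (B7).

Yes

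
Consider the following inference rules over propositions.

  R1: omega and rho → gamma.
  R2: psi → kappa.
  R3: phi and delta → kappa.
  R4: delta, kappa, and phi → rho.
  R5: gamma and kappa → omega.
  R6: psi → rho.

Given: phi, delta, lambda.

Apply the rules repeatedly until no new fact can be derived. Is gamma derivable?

gamma would need omega and rho (R1), but omega is never established.

No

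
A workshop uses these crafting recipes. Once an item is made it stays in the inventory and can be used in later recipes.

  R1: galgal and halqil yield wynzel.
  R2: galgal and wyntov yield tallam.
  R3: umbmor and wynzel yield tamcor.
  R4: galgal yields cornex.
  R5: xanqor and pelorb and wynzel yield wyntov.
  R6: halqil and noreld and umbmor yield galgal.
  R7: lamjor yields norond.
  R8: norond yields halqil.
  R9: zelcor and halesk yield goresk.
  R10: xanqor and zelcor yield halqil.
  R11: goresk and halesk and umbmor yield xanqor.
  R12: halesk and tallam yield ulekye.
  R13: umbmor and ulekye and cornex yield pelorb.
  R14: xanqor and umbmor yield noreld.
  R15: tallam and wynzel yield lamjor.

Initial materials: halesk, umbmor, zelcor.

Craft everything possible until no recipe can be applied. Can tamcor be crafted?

Using R9, zelcor and halesk make goresk.
Using R11, goresk, halesk, and umbmor make xanqor.
Using R14, xanqor and umbmor make noreld.
Using R10, xanqor and zelcor make halqil.
Using R6, halqil, noreld, and umbmor make galgal.
Using R1, galgal and halqil make wynzel.
Using R3, umbmor and wynzel make tamcor.

Yes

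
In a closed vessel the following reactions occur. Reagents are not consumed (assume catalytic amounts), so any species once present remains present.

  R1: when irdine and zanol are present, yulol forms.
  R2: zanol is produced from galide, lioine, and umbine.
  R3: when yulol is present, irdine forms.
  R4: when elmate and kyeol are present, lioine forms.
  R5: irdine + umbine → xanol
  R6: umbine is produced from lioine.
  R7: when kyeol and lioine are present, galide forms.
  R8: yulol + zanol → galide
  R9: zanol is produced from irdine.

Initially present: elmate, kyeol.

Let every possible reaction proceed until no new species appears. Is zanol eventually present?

elmate and kyeol present → lioine forms (R4).
kyeol and lioine present → galide forms (R7).
lioine present → umbine forms (R6).
galide, lioine, and umbine present → zanol forms (R2).

Yes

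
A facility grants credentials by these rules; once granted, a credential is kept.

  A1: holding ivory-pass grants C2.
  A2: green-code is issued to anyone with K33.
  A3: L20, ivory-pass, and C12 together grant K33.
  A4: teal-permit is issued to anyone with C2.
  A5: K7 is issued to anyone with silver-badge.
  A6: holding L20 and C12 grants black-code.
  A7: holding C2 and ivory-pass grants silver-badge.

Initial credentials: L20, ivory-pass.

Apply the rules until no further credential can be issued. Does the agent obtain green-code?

green-code would need K33 (A2), but K33 is never granted.

No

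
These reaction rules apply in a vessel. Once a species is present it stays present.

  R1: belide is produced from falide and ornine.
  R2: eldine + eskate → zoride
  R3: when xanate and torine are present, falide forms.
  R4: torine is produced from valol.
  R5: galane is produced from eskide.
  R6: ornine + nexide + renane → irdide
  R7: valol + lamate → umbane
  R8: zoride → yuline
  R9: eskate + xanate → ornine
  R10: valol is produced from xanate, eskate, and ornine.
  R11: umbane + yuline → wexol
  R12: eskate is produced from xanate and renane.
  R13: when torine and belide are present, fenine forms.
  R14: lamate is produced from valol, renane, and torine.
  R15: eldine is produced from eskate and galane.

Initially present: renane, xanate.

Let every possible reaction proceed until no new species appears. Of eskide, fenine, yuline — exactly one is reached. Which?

fenine

xanate and renane present → eskate forms (R12).
eskate and xanate present → ornine forms (R9).
xanate, eskate, and ornine present → valol forms (R10).
valol present → torine forms (R4).
xanate and torine present → falide forms (R3).
falide and ornine present → belide forms (R1).
torine and belide present → fenine forms (R13).
No rule produces eskide, and it is not given. yuline would need zoride (R8), but zoride never forms.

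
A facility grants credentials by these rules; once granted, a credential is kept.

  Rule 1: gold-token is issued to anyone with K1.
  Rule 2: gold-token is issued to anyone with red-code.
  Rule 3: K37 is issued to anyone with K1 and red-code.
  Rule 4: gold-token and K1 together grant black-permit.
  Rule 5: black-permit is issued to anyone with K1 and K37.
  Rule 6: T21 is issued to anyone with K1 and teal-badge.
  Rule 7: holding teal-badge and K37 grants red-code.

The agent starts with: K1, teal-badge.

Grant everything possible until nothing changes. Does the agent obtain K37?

No

K37 would need K1 and red-code (Rule 3), but red-code is never granted.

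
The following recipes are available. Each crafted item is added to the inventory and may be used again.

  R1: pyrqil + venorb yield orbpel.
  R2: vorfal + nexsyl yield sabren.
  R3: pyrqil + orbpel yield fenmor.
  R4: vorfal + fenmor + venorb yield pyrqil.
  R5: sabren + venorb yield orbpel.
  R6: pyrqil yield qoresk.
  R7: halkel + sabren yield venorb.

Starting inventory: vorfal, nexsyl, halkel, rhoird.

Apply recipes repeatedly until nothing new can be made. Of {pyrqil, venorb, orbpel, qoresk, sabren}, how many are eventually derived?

vorfal + nexsyl → sabren (R2).
Using R7, halkel and sabren make venorb.
sabren + venorb → orbpel (R5).
pyrqil would need vorfal, fenmor, and venorb (R4), but fenmor is never obtained.
venorb: reached.
orbpel: reached.
qoresk would need pyrqil (R6), but pyrqil is never obtained.
sabren: reached.
Reached: venorb, orbpel, and sabren — 3 of the 5.

3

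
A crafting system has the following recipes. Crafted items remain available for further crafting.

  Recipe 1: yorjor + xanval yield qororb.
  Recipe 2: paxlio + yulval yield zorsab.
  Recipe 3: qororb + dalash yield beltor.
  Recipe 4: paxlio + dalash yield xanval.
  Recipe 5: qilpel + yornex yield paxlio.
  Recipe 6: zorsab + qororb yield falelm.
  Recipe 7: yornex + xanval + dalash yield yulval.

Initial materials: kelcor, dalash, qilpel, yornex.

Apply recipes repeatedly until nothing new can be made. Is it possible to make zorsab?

qilpel + yornex → paxlio (Recipe 5).
Using Recipe 4, paxlio and dalash make xanval.
yornex + xanval + dalash → yulval (Recipe 7).
paxlio + yulval → zorsab (Recipe 2).

Yes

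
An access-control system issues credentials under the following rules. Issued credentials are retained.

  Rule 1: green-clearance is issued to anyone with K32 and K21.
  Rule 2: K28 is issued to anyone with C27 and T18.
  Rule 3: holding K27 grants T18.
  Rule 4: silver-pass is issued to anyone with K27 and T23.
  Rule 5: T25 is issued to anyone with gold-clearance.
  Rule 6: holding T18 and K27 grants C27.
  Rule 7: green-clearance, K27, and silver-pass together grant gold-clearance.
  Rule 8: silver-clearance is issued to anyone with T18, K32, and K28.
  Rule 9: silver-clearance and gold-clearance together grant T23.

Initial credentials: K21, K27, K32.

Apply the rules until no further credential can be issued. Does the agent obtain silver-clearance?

Holding K27 grants T18 (Rule 3).
Holding T18 and K27 grants C27 (Rule 6).
Holding C27 and T18 grants K28 (Rule 2).
Holding T18, K32, and K28 grants silver-clearance (Rule 8).

Yes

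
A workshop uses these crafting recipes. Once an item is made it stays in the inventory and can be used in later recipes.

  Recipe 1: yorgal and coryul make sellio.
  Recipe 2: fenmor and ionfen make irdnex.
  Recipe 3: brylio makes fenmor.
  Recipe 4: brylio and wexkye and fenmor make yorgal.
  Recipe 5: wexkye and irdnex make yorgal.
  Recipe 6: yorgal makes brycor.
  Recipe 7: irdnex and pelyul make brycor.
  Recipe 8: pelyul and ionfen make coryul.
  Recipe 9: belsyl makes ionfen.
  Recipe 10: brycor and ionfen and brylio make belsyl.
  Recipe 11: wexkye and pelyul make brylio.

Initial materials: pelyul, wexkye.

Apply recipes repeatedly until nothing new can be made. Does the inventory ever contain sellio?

sellio would need yorgal and coryul (Recipe 1), but coryul is never obtained.

No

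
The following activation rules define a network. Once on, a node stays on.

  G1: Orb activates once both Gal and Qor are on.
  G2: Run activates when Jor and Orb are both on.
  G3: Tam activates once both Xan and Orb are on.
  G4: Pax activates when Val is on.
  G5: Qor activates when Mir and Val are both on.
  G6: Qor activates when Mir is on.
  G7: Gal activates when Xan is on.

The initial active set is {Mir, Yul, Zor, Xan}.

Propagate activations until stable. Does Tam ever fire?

Xan is on, so Gal activates (G7).
G6: Mir on → Qor on.
G1: Gal and Qor on → Orb on.
G3: Xan and Orb on → Tam on.

Yes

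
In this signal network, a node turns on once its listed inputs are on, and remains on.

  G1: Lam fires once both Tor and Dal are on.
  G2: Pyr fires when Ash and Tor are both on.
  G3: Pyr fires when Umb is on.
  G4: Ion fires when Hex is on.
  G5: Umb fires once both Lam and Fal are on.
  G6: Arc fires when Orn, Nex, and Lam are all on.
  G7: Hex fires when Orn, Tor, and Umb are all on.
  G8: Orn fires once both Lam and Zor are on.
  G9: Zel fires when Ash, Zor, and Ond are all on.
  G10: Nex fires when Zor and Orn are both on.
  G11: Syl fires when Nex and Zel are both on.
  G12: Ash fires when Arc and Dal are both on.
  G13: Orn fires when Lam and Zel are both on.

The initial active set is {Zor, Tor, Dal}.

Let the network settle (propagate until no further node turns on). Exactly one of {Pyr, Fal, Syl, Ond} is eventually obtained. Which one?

Pyr

Tor and Dal are on, so Lam fires (G1).
G8: Lam and Zor on → Orn on.
Zor and Orn are on, so Nex fires (G10).
Orn, Nex, and Lam are on, so Arc fires (G6).
Arc and Dal are on, so Ash fires (G12).
Ash and Tor are on, so Pyr fires (G2).
Syl would need Nex and Zel (G11), but Zel never turns on. No rule produces Fal, and it is not given. No rule produces Ond, and it is not given.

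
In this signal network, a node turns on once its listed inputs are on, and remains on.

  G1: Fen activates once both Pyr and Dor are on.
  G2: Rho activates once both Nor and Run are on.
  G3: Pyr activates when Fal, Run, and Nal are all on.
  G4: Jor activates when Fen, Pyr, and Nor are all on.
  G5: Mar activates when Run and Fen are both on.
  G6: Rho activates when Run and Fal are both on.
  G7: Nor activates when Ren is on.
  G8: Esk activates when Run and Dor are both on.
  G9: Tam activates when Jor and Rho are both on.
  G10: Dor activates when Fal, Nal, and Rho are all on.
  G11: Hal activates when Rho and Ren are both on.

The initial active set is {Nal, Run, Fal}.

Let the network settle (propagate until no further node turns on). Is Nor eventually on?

No

Nor would need Ren (G7), but Ren never turns on.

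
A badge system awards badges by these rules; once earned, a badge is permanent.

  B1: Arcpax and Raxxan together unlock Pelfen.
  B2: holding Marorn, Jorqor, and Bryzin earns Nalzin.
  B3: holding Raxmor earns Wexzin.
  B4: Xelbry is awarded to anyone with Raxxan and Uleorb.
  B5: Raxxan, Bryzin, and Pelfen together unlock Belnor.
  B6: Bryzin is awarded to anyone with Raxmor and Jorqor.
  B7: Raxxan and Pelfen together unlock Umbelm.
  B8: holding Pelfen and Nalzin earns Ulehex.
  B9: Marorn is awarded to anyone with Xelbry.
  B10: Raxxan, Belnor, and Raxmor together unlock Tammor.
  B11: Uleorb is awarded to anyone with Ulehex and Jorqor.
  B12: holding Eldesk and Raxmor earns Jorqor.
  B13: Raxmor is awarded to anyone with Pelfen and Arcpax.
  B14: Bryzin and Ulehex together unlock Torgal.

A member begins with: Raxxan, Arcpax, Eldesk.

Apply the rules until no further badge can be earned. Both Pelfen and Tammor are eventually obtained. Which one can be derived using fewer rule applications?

Pelfen

Pelfen: With Arcpax and Raxxan, Pelfen is earned (B1). [1 rule application]
Tammor: With Arcpax and Raxxan, Pelfen is earned (B1). With Pelfen and Arcpax, Raxmor is earned (B13). With Eldesk and Raxmor, Jorqor is earned (B12). With Raxmor and Jorqor, Bryzin is earned (B6). With Raxxan, Bryzin, and Pelfen, Belnor is earned (B5). With Raxxan, Belnor, and Raxmor, Tammor is earned (B10). [6 rule applications]
Pelfen needs fewer.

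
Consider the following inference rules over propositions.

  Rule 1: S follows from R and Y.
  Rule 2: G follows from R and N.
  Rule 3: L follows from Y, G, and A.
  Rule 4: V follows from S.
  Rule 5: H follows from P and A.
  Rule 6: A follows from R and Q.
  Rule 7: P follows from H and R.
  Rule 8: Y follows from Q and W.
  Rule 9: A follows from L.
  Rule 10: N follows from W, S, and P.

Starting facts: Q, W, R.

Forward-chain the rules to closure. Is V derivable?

Yes

From Q and W, Rule 8 gives Y.
From R and Y, Rule 1 gives S.
From S, Rule 4 gives V.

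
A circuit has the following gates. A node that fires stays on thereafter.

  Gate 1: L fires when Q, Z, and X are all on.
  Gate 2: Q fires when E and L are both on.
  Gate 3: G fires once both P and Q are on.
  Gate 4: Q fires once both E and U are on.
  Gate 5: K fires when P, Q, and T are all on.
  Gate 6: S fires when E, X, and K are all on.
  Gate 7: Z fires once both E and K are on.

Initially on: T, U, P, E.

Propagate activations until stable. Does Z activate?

E and U are on, so Q fires (Gate 4).
Gate 5: P, Q, and T on → K on.
E and K are on, so Z fires (Gate 7).

Yes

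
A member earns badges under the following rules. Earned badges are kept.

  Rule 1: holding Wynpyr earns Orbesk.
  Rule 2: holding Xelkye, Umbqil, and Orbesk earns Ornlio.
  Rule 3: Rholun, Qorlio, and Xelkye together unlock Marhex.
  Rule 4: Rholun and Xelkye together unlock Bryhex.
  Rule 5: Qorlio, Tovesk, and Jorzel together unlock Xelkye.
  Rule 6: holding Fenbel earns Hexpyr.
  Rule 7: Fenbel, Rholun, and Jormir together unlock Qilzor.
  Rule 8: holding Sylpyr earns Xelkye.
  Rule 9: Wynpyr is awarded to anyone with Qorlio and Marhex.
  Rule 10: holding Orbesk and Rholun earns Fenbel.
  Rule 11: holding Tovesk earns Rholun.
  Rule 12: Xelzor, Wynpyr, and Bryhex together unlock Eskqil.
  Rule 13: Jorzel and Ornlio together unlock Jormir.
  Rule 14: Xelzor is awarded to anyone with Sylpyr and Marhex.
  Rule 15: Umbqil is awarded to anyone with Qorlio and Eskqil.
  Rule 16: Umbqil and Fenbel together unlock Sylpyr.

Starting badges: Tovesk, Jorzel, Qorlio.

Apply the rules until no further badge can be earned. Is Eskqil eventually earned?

Eskqil would need Xelzor, Wynpyr, and Bryhex (Rule 12), but Xelzor is never earned.

No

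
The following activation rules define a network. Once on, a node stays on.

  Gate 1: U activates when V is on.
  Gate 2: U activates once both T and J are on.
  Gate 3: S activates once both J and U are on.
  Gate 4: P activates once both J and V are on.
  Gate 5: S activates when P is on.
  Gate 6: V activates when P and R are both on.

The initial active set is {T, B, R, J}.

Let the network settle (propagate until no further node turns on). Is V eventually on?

V would need P and R (Gate 6), but P never turns on.

No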